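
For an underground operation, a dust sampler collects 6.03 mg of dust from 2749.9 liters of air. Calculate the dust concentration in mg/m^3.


Convert liters to m^3: 1 m^3 = 1000 L
Concentration = mass / volume * 1000
= 6.03 / 2749.9 * 1000
= 0.002192807011 * 1000
= 2.1928 mg/m^3

2.1928 mg/m^3


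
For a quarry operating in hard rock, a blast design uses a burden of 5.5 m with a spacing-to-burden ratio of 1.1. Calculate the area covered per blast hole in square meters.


First, find the spacing:
Spacing = burden * ratio = 5.5 * 1.1
= 6.05 m
Then, calculate the area:
Area = burden * spacing = 5.5 * 6.05
= 33.275 m^2

33.275 m^2


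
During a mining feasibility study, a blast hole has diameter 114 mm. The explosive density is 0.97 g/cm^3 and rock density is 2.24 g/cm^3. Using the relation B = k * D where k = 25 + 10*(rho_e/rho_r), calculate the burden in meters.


First, compute k:
rho_e / rho_r = 0.97 / 2.24 = 0.4330357143
k = 25 + 10 * 0.4330357143 = 29.33035714
Then, compute burden:
B = k * D / 1000 = 29.33035714 * 114 / 1000
= 3343.660714 / 1000
= 3.3437 m

3.3437 m


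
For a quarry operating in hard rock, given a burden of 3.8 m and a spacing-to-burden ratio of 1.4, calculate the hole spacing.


5.32 m

Spacing = burden * ratio
= 3.8 * 1.4
= 5.32 m


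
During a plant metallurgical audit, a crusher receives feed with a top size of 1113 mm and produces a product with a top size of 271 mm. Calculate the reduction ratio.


4.107

Reduction ratio = feed size / product size
= 1113 / 271
= 4.107


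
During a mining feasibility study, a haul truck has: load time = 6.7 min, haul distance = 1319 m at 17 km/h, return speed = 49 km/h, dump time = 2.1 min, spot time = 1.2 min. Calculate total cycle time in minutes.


Convert haul speed to m/min: 17 * 1000/60 = 283.3333333 m/min
Haul time = 1319 / 283.3333333 = 4.655294118 min
Convert return speed to m/min: 49 * 1000/60 = 816.6666667 m/min
Return time = 1319 / 816.6666667 = 1.615102041 min
Total cycle time:
= 6.7 + 4.655294118 + 2.1 + 1.615102041 + 1.2
= 16.2704 min

16.2704 min


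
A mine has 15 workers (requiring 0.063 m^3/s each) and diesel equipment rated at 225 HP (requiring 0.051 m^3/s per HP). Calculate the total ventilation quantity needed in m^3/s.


12.42 m^3/s

Airflow for workers:
Q_people = 15 * 0.063 = 0.945 m^3/s
Airflow for diesel equipment:
Q_diesel = 225 * 0.051 = 11.475 m^3/s
Total ventilation:
Q_total = 0.945 + 11.475
= 12.42 m^3/s


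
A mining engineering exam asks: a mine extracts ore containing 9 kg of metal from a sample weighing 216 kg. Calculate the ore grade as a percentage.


Ore grade = (metal mass / ore mass) * 100
= (9 / 216) * 100
= 0.04166666667 * 100
= 4.1667%

4.1667%


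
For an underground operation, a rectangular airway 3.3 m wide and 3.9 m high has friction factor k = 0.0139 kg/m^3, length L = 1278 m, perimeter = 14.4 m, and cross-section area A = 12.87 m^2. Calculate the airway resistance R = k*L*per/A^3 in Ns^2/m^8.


0.12 Ns^2/m^8

Compute the numerator:
k * L * per = 0.0139 * 1278 * 14.4
= 255.80448
Compute the denominator:
A^3 = 12.87^3 = 2131.746903
Resistance:
R = 255.80448 / 2131.746903
= 0.12 Ns^2/m^8


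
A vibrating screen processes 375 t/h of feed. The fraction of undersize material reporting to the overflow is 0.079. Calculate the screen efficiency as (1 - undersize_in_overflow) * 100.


Screen efficiency = (1 - fraction of undersize in overflow) * 100
= (1 - 0.079) * 100
= 0.921 * 100
= 92.1%

92.1%


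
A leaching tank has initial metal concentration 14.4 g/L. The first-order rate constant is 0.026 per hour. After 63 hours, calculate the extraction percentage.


Compute the exponent:
-k * t = -0.026 * 63 = -1.638
Remaining concentration:
C = 14.4 * exp(-1.638)
= 14.4 * 0.1943683906
= 2.798904825 g/L
Extracted = 14.4 - 2.798904825 = 11.60109518 g/L
Extraction % = 11.60109518 / 14.4 * 100
= 80.5632%

80.5632%


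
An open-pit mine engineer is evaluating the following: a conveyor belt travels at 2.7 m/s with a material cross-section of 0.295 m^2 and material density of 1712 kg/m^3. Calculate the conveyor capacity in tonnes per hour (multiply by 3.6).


Volumetric flow = speed * area
= 2.7 * 0.295 = 0.7965 m^3/s
Mass flow = volumetric * density
= 0.7965 * 1712 = 1363.608 kg/s
Convert to t/h: multiply by 3.6
Capacity = 1363.608 * 3.6
= 4908.9888 t/h

4908.9888 t/h


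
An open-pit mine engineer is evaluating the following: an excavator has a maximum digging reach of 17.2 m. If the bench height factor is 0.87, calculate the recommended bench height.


14.964 m

Bench height = reach * factor
= 17.2 * 0.87
= 14.964 m


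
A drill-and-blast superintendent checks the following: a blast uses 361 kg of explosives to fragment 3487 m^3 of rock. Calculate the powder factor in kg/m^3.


Powder factor = explosive mass / rock volume
= 361 / 3487
= 0.1035 kg/m^3

0.1035 kg/m^3


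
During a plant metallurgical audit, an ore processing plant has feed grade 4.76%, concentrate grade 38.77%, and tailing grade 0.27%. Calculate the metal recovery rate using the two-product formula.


94.9893%

Using the two-product formula:
R = 100 * c * (f - t) / (f * (c - t))
Numerator = 100 * 38.77 * (4.76 - 0.27)
= 100 * 38.77 * 4.49
= 17407.73
Denominator = 4.76 * (38.77 - 0.27)
= 4.76 * 38.5
= 183.26
R = 17407.73 / 183.26
= 94.9893%


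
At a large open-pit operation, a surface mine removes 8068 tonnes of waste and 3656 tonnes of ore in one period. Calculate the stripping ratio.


2.2068

Stripping ratio = waste tonnage / ore tonnage
= 8068 / 3656
= 2.2068


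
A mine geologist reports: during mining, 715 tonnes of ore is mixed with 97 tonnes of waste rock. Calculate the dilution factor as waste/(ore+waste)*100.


11.9458%

Total material = ore + waste
= 715 + 97 = 812 tonnes
Dilution = waste / total * 100
= 97 / 812 * 100
= 0.1194581281 * 100
= 11.9458%


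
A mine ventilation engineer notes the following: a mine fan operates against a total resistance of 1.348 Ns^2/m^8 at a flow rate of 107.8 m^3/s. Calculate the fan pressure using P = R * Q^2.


Compute Q^2:
Q^2 = 107.8^2 = 11620.84
Compute pressure:
P = R * Q^2 = 1.348 * 11620.84
= 15664.8923 Pa

15664.8923 Pa


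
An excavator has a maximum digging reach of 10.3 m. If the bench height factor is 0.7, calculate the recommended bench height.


7.21 m

Bench height = reach * factor
= 10.3 * 0.7
= 7.21 m


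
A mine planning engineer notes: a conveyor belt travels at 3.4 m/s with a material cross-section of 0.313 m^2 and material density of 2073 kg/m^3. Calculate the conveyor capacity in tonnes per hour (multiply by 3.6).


Volumetric flow = speed * area
= 3.4 * 0.313 = 1.0642 m^3/s
Mass flow = volumetric * density
= 1.0642 * 2073 = 2206.0866 kg/s
Convert to t/h: multiply by 3.6
Capacity = 2206.0866 * 3.6
= 7941.9118 t/h

7941.9118 t/h


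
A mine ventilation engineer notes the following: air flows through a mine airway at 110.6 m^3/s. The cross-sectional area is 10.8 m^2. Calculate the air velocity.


10.2407 m/s

Velocity = flow rate / cross-sectional area
= 110.6 / 10.8
= 10.2407 m/s


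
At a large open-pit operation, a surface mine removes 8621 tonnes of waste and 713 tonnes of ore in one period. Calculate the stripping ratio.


12.0912

Stripping ratio = waste tonnage / ore tonnage
= 8621 / 713
= 12.0912


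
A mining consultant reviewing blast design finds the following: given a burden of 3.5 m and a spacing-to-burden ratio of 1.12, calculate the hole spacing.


Spacing = burden * ratio
= 3.5 * 1.12
= 3.92 m

3.92 m


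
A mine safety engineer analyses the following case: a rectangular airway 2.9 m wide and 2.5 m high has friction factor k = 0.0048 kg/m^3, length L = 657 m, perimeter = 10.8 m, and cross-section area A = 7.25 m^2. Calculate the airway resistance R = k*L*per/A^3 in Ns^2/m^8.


Compute the numerator:
k * L * per = 0.0048 * 657 * 10.8
= 34.05888
Compute the denominator:
A^3 = 7.25^3 = 381.078125
Resistance:
R = 34.05888 / 381.078125
= 0.0894 Ns^2/m^8

0.0894 Ns^2/m^8


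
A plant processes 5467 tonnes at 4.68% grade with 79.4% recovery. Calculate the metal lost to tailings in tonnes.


52.7063 tonnes

Total metal in feed:
= 5467 * 4.68 / 100 = 255.8556 tonnes
Metal recovered:
= 255.8556 * 79.4 / 100 = 203.1493464 tonnes
Metal lost to tailings:
= 255.8556 - 203.1493464
= 52.7063 tonnes


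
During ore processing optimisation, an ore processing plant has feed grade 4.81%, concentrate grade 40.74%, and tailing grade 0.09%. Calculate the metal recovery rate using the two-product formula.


Using the two-product formula:
R = 100 * c * (f - t) / (f * (c - t))
Numerator = 100 * 40.74 * (4.81 - 0.09)
= 100 * 40.74 * 4.72
= 19229.28
Denominator = 4.81 * (40.74 - 0.09)
= 4.81 * 40.65
= 195.5265
R = 19229.28 / 195.5265
= 98.3462%

98.3462%


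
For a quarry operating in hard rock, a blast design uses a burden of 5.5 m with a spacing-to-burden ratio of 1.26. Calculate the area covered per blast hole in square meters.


First, find the spacing:
Spacing = burden * ratio = 5.5 * 1.26
= 6.93 m
Then, calculate the area:
Area = burden * spacing = 5.5 * 6.93
= 38.115 m^2

38.115 m^2


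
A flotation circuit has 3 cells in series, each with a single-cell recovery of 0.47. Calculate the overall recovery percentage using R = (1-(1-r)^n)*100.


85.1123%

Complement of single-cell recovery:
1 - r = 1 - 0.47 = 0.53
Raise to power n:
(1 - r)^3 = 0.53^3 = 0.148877
Overall recovery:
R = (1 - 0.148877) * 100
= 85.1123%


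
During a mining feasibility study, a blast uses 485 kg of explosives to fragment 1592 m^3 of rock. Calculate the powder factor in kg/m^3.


0.3046 kg/m^3

Powder factor = explosive mass / rock volume
= 485 / 1592
= 0.3046 kg/m^3


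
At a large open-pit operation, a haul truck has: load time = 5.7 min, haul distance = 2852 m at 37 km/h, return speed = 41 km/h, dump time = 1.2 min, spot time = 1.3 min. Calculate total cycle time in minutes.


Convert haul speed to m/min: 37 * 1000/60 = 616.6666667 m/min
Haul time = 2852 / 616.6666667 = 4.624864865 min
Convert return speed to m/min: 41 * 1000/60 = 683.3333333 m/min
Return time = 2852 / 683.3333333 = 4.173658537 min
Total cycle time:
= 5.7 + 4.624864865 + 1.2 + 4.173658537 + 1.3
= 16.9985 min

16.9985 min


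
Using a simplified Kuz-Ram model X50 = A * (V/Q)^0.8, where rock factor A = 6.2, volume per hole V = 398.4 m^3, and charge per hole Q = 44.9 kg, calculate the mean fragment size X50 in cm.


35.5509 cm

Compute V/Q:
V/Q = 398.4 / 44.9 = 8.873051225
Raise to the power 0.8:
(V/Q)^0.8 = 8.873051225^0.8 = 5.734009274
Multiply by A:
X50 = 6.2 * 5.734009274
= 35.5509 cm


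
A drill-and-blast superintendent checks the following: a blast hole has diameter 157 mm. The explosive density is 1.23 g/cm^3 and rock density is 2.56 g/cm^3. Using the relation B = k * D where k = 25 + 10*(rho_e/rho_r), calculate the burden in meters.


4.6793 m

First, compute k:
rho_e / rho_r = 1.23 / 2.56 = 0.48046875
k = 25 + 10 * 0.48046875 = 29.8046875
Then, compute burden:
B = k * D / 1000 = 29.8046875 * 157 / 1000
= 4679.335938 / 1000
= 4.6793 m


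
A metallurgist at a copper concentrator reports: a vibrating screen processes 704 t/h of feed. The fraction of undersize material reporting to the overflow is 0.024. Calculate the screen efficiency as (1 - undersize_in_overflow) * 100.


Screen efficiency = (1 - fraction of undersize in overflow) * 100
= (1 - 0.024) * 100
= 0.976 * 100
= 97.6%

97.6%


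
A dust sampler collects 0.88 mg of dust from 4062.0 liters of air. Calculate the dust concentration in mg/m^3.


0.2166 mg/m^3

Convert liters to m^3: 1 m^3 = 1000 L
Concentration = mass / volume * 1000
= 0.88 / 4062.0 * 1000
= 0.0002166420483 * 1000
= 0.2166 mg/m^3


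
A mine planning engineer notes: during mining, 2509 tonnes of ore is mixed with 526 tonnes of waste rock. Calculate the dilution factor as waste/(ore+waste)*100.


17.3311%

Total material = ore + waste
= 2509 + 526 = 3035 tonnes
Dilution = waste / total * 100
= 526 / 3035 * 100
= 0.1733113674 * 100
= 17.3311%


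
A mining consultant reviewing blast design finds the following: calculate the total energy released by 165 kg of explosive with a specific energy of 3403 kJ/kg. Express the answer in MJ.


561.495 MJ

Energy = mass * specific_energy / 1000
= 165 * 3403 / 1000
= 561495 / 1000
= 561.495 MJ


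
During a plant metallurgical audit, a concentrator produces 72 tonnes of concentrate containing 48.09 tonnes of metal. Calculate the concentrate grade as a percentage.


66.7917%

Grade = (metal in concentrate / concentrate mass) * 100
= (48.09 / 72) * 100
= 0.6679166667 * 100
= 66.7917%


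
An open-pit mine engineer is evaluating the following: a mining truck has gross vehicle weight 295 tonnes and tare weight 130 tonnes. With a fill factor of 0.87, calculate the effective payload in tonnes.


Maximum payload = gross - tare
= 295 - 130 = 165 tonnes
Effective payload = max payload * fill factor
= 165 * 0.87
= 143.55 tonnes

143.55 tonnes


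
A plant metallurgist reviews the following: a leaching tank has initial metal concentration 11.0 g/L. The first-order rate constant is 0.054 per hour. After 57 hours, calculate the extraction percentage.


95.3949%

Compute the exponent:
-k * t = -0.054 * 57 = -3.078
Remaining concentration:
C = 11.0 * exp(-3.078)
= 11.0 * 0.04605126714
= 0.5065639386 g/L
Extracted = 11.0 - 0.5065639386 = 10.49343606 g/L
Extraction % = 10.49343606 / 11.0 * 100
= 95.3949%


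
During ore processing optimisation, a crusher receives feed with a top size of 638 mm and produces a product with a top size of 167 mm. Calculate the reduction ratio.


Reduction ratio = feed size / product size
= 638 / 167
= 3.8204

3.8204


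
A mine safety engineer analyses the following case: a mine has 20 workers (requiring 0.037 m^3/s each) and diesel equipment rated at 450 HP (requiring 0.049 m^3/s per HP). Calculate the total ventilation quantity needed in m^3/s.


Airflow for workers:
Q_people = 20 * 0.037 = 0.74 m^3/s
Airflow for diesel equipment:
Q_diesel = 450 * 0.049 = 22.05 m^3/s
Total ventilation:
Q_total = 0.74 + 22.05
= 22.79 m^3/s

22.79 m^3/s


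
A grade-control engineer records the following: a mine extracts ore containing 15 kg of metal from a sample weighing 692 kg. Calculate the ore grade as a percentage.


2.1676%

Ore grade = (metal mass / ore mass) * 100
= (15 / 692) * 100
= 0.02167630058 * 100
= 2.1676%


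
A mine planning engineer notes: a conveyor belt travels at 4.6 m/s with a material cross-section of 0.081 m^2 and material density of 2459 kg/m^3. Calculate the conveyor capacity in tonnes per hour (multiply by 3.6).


3298.4042 t/h

Volumetric flow = speed * area
= 4.6 * 0.081 = 0.3726 m^3/s
Mass flow = volumetric * density
= 0.3726 * 2459 = 916.2234 kg/s
Convert to t/h: multiply by 3.6
Capacity = 916.2234 * 3.6
= 3298.4042 t/h


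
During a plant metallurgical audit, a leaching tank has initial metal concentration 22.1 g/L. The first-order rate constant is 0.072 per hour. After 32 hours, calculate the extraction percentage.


90.0141%

Compute the exponent:
-k * t = -0.072 * 32 = -2.304
Remaining concentration:
C = 22.1 * exp(-2.304)
= 22.1 * 0.09985860935
= 2.206875267 g/L
Extracted = 22.1 - 2.206875267 = 19.89312473 g/L
Extraction % = 19.89312473 / 22.1 * 100
= 90.0141%


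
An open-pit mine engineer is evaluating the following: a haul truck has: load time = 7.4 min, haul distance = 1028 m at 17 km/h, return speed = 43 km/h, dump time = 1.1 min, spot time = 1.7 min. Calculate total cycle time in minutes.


15.2627 min

Convert haul speed to m/min: 17 * 1000/60 = 283.3333333 m/min
Haul time = 1028 / 283.3333333 = 3.628235294 min
Convert return speed to m/min: 43 * 1000/60 = 716.6666667 m/min
Return time = 1028 / 716.6666667 = 1.434418605 min
Total cycle time:
= 7.4 + 3.628235294 + 1.1 + 1.434418605 + 1.7
= 15.2627 min


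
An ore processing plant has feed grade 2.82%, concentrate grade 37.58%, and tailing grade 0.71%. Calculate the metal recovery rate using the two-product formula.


76.2635%

Using the two-product formula:
R = 100 * c * (f - t) / (f * (c - t))
Numerator = 100 * 37.58 * (2.82 - 0.71)
= 100 * 37.58 * 2.11
= 7929.38
Denominator = 2.82 * (37.58 - 0.71)
= 2.82 * 36.87
= 103.9734
R = 7929.38 / 103.9734
= 76.2635%


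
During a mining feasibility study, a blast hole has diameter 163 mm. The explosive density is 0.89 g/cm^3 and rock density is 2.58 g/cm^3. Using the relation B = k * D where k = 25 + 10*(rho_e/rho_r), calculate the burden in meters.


4.6373 m

First, compute k:
rho_e / rho_r = 0.89 / 2.58 = 0.3449612403
k = 25 + 10 * 0.3449612403 = 28.4496124
Then, compute burden:
B = k * D / 1000 = 28.4496124 * 163 / 1000
= 4637.286822 / 1000
= 4.6373 m


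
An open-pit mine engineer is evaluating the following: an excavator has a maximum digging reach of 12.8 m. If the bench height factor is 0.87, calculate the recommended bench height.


11.136 m

Bench height = reach * factor
= 12.8 * 0.87
= 11.136 m


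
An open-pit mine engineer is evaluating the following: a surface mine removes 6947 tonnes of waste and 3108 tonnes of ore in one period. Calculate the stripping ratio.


2.2352

Stripping ratio = waste tonnage / ore tonnage
= 6947 / 3108
= 2.2352


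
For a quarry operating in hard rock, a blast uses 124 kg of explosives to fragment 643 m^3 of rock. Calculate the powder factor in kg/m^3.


Powder factor = explosive mass / rock volume
= 124 / 643
= 0.1928 kg/m^3

0.1928 kg/m^3


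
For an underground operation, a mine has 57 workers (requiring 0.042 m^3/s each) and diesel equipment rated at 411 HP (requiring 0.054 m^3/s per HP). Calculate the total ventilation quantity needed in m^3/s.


24.588 m^3/s

Airflow for workers:
Q_people = 57 * 0.042 = 2.394 m^3/s
Airflow for diesel equipment:
Q_diesel = 411 * 0.054 = 22.194 m^3/s
Total ventilation:
Q_total = 2.394 + 22.194
= 24.588 m^3/s


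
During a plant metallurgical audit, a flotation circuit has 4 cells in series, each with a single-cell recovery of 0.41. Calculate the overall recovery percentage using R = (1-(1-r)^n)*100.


Complement of single-cell recovery:
1 - r = 1 - 0.41 = 0.59
Raise to power n:
(1 - r)^4 = 0.59^4 = 0.12117361
Overall recovery:
R = (1 - 0.12117361) * 100
= 87.8826%

87.8826%


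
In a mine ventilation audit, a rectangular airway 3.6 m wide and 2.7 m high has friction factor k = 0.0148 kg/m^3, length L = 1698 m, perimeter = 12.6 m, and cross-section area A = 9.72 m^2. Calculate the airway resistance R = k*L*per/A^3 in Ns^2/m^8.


0.3448 Ns^2/m^8

Compute the numerator:
k * L * per = 0.0148 * 1698 * 12.6
= 316.64304
Compute the denominator:
A^3 = 9.72^3 = 918.330048
Resistance:
R = 316.64304 / 918.330048
= 0.3448 Ns^2/m^8


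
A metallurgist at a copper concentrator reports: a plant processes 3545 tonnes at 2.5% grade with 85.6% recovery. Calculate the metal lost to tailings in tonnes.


Total metal in feed:
= 3545 * 2.5 / 100 = 88.625 tonnes
Metal recovered:
= 88.625 * 85.6 / 100 = 75.863 tonnes
Metal lost to tailings:
= 88.625 - 75.863
= 12.762 tonnes

12.762 tonnes


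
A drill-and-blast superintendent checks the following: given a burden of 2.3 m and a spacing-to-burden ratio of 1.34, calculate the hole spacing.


3.082 m

Spacing = burden * ratio
= 2.3 * 1.34
= 3.082 m


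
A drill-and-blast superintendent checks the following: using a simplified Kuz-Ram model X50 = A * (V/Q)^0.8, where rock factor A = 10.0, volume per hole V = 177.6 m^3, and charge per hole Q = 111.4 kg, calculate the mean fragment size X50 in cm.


14.5227 cm

Compute V/Q:
V/Q = 177.6 / 111.4 = 1.594254937
Raise to the power 0.8:
(V/Q)^0.8 = 1.594254937^0.8 = 1.452266156
Multiply by A:
X50 = 10.0 * 1.452266156
= 14.5227 cm


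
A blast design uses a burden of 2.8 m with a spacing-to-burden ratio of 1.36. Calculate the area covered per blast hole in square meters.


First, find the spacing:
Spacing = burden * ratio = 2.8 * 1.36
= 3.808 m
Then, calculate the area:
Area = burden * spacing = 2.8 * 3.808
= 10.6624 m^2

10.6624 m^2


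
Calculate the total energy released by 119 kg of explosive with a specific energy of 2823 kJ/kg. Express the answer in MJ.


335.937 MJ

Energy = mass * specific_energy / 1000
= 119 * 2823 / 1000
= 335937 / 1000
= 335.937 MJ


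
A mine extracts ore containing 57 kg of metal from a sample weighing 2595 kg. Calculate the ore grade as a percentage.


2.1965%

Ore grade = (metal mass / ore mass) * 100
= (57 / 2595) * 100
= 0.02196531792 * 100
= 2.1965%


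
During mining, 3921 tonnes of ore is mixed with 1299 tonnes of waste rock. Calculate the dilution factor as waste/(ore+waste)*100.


24.8851%

Total material = ore + waste
= 3921 + 1299 = 5220 tonnes
Dilution = waste / total * 100
= 1299 / 5220 * 100
= 0.2488505747 * 100
= 24.8851%


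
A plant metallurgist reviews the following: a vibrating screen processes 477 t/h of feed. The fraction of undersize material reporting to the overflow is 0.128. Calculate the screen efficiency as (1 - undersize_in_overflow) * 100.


Screen efficiency = (1 - fraction of undersize in overflow) * 100
= (1 - 0.128) * 100
= 0.872 * 100
= 87.2%

87.2%


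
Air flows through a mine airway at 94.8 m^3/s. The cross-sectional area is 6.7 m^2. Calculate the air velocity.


14.1493 m/s

Velocity = flow rate / cross-sectional area
= 94.8 / 6.7
= 14.1493 m/s


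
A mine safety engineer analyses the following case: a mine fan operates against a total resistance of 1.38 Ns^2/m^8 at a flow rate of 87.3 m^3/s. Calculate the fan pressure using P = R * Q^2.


10517.3802 Pa

Compute Q^2:
Q^2 = 87.3^2 = 7621.29
Compute pressure:
P = R * Q^2 = 1.38 * 7621.29
= 10517.3802 Pa


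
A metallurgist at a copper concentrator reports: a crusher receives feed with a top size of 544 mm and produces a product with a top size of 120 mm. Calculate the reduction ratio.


4.5333

Reduction ratio = feed size / product size
= 544 / 120
= 4.5333


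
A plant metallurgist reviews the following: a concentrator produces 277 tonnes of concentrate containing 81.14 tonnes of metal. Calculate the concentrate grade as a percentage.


Grade = (metal in concentrate / concentrate mass) * 100
= (81.14 / 277) * 100
= 0.2929241877 * 100
= 29.2924%

29.2924%


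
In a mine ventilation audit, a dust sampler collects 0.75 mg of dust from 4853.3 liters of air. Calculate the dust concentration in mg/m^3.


Convert liters to m^3: 1 m^3 = 1000 L
Concentration = mass / volume * 1000
= 0.75 / 4853.3 * 1000
= 0.0001545340284 * 1000
= 0.1545 mg/m^3

0.1545 mg/m^3


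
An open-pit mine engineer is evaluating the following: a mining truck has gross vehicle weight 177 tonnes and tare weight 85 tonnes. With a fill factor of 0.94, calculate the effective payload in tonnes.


Maximum payload = gross - tare
= 177 - 85 = 92 tonnes
Effective payload = max payload * fill factor
= 92 * 0.94
= 86.48 tonnes

86.48 tonnes


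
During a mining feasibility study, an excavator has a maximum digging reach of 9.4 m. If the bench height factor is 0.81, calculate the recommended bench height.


Bench height = reach * factor
= 9.4 * 0.81
= 7.614 m

7.614 m


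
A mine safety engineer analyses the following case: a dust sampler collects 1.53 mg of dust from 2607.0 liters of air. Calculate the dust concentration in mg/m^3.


Convert liters to m^3: 1 m^3 = 1000 L
Concentration = mass / volume * 1000
= 1.53 / 2607.0 * 1000
= 0.000586881473 * 1000
= 0.5869 mg/m^3

0.5869 mg/m^3


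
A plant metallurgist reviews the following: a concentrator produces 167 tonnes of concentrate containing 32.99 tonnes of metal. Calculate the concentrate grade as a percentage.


19.7545%

Grade = (metal in concentrate / concentrate mass) * 100
= (32.99 / 167) * 100
= 0.1975449102 * 100
= 19.7545%


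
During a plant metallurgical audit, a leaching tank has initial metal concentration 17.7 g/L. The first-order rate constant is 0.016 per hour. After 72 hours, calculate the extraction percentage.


Compute the exponent:
-k * t = -0.016 * 72 = -1.152
Remaining concentration:
C = 17.7 * exp(-1.152)
= 17.7 * 0.3160041287
= 5.593273078 g/L
Extracted = 17.7 - 5.593273078 = 12.10672692 g/L
Extraction % = 12.10672692 / 17.7 * 100
= 68.3996%

68.3996%


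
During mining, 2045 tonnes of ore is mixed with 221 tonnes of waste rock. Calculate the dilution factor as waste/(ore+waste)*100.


9.7529%

Total material = ore + waste
= 2045 + 221 = 2266 tonnes
Dilution = waste / total * 100
= 221 / 2266 * 100
= 0.09752868491 * 100
= 9.7529%


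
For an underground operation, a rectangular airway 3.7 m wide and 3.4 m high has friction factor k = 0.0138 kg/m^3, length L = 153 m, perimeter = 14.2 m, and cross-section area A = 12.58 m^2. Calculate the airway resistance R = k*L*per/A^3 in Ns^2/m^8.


Compute the numerator:
k * L * per = 0.0138 * 153 * 14.2
= 29.98188
Compute the denominator:
A^3 = 12.58^3 = 1990.865512
Resistance:
R = 29.98188 / 1990.865512
= 0.0151 Ns^2/m^8

0.0151 Ns^2/m^8


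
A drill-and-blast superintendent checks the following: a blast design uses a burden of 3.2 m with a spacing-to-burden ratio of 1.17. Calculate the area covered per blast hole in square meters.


11.9808 m^2

First, find the spacing:
Spacing = burden * ratio = 3.2 * 1.17
= 3.744 m
Then, calculate the area:
Area = burden * spacing = 3.2 * 3.744
= 11.9808 m^2


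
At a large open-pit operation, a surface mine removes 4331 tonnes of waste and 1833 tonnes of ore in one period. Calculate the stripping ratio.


Stripping ratio = waste tonnage / ore tonnage
= 4331 / 1833
= 2.3628

2.3628


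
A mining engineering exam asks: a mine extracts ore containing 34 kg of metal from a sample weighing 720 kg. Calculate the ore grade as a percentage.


Ore grade = (metal mass / ore mass) * 100
= (34 / 720) * 100
= 0.04722222222 * 100
= 4.7222%

4.7222%


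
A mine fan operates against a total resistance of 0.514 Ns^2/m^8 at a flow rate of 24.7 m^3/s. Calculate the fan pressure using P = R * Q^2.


Compute Q^2:
Q^2 = 24.7^2 = 610.09
Compute pressure:
P = R * Q^2 = 0.514 * 610.09
= 313.5863 Pa

313.5863 Pa


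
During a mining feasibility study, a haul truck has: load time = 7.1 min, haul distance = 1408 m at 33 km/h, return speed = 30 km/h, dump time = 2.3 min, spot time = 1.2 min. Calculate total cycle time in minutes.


15.976 min

Convert haul speed to m/min: 33 * 1000/60 = 550 m/min
Haul time = 1408 / 550 = 2.56 min
Convert return speed to m/min: 30 * 1000/60 = 500 m/min
Return time = 1408 / 500 = 2.816 min
Total cycle time:
= 7.1 + 2.56 + 2.3 + 2.816 + 1.2
= 15.976 min


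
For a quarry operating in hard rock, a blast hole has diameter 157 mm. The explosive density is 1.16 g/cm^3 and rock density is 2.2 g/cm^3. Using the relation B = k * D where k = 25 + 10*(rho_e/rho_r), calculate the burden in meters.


4.7528 m

First, compute k:
rho_e / rho_r = 1.16 / 2.2 = 0.5272727273
k = 25 + 10 * 0.5272727273 = 30.27272727
Then, compute burden:
B = k * D / 1000 = 30.27272727 * 157 / 1000
= 4752.818182 / 1000
= 4.7528 m


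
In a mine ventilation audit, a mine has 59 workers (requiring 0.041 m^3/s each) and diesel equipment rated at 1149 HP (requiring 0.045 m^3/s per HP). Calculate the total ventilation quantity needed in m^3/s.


Airflow for workers:
Q_people = 59 * 0.041 = 2.419 m^3/s
Airflow for diesel equipment:
Q_diesel = 1149 * 0.045 = 51.705 m^3/s
Total ventilation:
Q_total = 2.419 + 51.705
= 54.124 m^3/s

54.124 m^3/s


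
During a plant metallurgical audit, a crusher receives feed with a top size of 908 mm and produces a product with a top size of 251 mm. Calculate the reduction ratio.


Reduction ratio = feed size / product size
= 908 / 251
= 3.6175

3.6175


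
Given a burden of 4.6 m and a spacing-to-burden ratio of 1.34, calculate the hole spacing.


Spacing = burden * ratio
= 4.6 * 1.34
= 6.164 m

6.164 m


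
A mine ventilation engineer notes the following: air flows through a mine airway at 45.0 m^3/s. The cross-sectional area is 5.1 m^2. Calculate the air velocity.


Velocity = flow rate / cross-sectional area
= 45.0 / 5.1
= 8.8235 m/s

8.8235 m/s


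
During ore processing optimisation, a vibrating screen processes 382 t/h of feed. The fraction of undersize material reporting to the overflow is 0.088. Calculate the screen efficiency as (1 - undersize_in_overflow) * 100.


91.2%

Screen efficiency = (1 - fraction of undersize in overflow) * 100
= (1 - 0.088) * 100
= 0.912 * 100
= 91.2%


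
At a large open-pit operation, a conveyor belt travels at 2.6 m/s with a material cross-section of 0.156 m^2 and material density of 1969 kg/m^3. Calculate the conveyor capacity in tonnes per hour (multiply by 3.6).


Volumetric flow = speed * area
= 2.6 * 0.156 = 0.4056 m^3/s
Mass flow = volumetric * density
= 0.4056 * 1969 = 798.6264 kg/s
Convert to t/h: multiply by 3.6
Capacity = 798.6264 * 3.6
= 2875.055 t/h

2875.055 t/h


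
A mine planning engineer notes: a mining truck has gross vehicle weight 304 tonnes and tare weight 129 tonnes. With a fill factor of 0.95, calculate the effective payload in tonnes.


Maximum payload = gross - tare
= 304 - 129 = 175 tonnes
Effective payload = max payload * fill factor
= 175 * 0.95
= 166.25 tonnes

166.25 tonnes


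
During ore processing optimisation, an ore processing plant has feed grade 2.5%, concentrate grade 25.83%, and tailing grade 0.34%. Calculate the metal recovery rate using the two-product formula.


Using the two-product formula:
R = 100 * c * (f - t) / (f * (c - t))
Numerator = 100 * 25.83 * (2.5 - 0.34)
= 100 * 25.83 * 2.16
= 5579.28
Denominator = 2.5 * (25.83 - 0.34)
= 2.5 * 25.49
= 63.725
R = 5579.28 / 63.725
= 87.5525%

87.5525%


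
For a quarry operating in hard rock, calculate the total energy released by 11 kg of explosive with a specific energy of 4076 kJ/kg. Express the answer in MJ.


44.836 MJ

Energy = mass * specific_energy / 1000
= 11 * 4076 / 1000
= 44836 / 1000
= 44.836 MJ


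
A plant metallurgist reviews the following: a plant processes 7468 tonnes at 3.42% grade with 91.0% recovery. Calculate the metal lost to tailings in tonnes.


Total metal in feed:
= 7468 * 3.42 / 100 = 255.4056 tonnes
Metal recovered:
= 255.4056 * 91.0 / 100 = 232.419096 tonnes
Metal lost to tailings:
= 255.4056 - 232.419096
= 22.9865 tonnes

22.9865 tonnes


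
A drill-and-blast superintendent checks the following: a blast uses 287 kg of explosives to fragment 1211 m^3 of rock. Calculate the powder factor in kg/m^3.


0.237 kg/m^3

Powder factor = explosive mass / rock volume
= 287 / 1211
= 0.237 kg/m^3


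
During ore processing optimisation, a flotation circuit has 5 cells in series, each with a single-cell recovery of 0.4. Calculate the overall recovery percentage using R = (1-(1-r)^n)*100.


Complement of single-cell recovery:
1 - r = 1 - 0.4 = 0.6
Raise to power n:
(1 - r)^5 = 0.6^5 = 0.07776
Overall recovery:
R = (1 - 0.07776) * 100
= 92.224%

92.224%


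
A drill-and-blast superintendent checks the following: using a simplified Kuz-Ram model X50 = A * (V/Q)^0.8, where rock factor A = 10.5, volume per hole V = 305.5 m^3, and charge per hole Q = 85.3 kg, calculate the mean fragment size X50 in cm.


Compute V/Q:
V/Q = 305.5 / 85.3 = 3.58147714
Raise to the power 0.8:
(V/Q)^0.8 = 3.58147714^0.8 = 2.774915397
Multiply by A:
X50 = 10.5 * 2.774915397
= 29.1366 cm

29.1366 cm


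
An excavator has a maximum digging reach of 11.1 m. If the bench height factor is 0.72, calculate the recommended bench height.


7.992 m

Bench height = reach * factor
= 11.1 * 0.72
= 7.992 m


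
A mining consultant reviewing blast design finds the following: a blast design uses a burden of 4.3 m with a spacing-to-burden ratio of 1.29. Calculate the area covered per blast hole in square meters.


23.8521 m^2

First, find the spacing:
Spacing = burden * ratio = 4.3 * 1.29
= 5.547 m
Then, calculate the area:
Area = burden * spacing = 4.3 * 5.547
= 23.8521 m^2


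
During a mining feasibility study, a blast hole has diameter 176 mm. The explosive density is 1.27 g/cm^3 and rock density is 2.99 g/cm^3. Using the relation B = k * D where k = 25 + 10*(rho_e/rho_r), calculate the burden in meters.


First, compute k:
rho_e / rho_r = 1.27 / 2.99 = 0.4247491639
k = 25 + 10 * 0.4247491639 = 29.24749164
Then, compute burden:
B = k * D / 1000 = 29.24749164 * 176 / 1000
= 5147.558528 / 1000
= 5.1476 m

5.1476 m


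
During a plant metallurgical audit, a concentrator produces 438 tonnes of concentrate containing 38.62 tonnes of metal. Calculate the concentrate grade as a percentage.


8.8174%

Grade = (metal in concentrate / concentrate mass) * 100
= (38.62 / 438) * 100
= 0.08817351598 * 100
= 8.8174%


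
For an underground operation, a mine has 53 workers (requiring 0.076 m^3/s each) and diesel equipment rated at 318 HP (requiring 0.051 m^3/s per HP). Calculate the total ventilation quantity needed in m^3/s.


Airflow for workers:
Q_people = 53 * 0.076 = 4.028 m^3/s
Airflow for diesel equipment:
Q_diesel = 318 * 0.051 = 16.218 m^3/s
Total ventilation:
Q_total = 4.028 + 16.218
= 20.246 m^3/s

20.246 m^3/s


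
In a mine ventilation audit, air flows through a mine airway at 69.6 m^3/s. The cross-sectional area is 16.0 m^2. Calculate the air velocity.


Velocity = flow rate / cross-sectional area
= 69.6 / 16.0
= 4.35 m/s

4.35 m/s


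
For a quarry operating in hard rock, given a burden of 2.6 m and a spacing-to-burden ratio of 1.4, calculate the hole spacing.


3.64 m

Spacing = burden * ratio
= 2.6 * 1.4
= 3.64 m


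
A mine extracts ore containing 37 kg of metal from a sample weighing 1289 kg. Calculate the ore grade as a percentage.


Ore grade = (metal mass / ore mass) * 100
= (37 / 1289) * 100
= 0.02870442203 * 100
= 2.8704%

2.8704%


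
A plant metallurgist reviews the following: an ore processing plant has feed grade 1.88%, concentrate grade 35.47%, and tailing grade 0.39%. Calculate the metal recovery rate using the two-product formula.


80.1364%

Using the two-product formula:
R = 100 * c * (f - t) / (f * (c - t))
Numerator = 100 * 35.47 * (1.88 - 0.39)
= 100 * 35.47 * 1.49
= 5285.03
Denominator = 1.88 * (35.47 - 0.39)
= 1.88 * 35.08
= 65.9504
R = 5285.03 / 65.9504
= 80.1364%


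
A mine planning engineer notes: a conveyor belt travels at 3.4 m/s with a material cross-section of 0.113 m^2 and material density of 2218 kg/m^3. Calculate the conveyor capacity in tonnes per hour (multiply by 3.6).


Volumetric flow = speed * area
= 3.4 * 0.113 = 0.3842 m^3/s
Mass flow = volumetric * density
= 0.3842 * 2218 = 852.1556 kg/s
Convert to t/h: multiply by 3.6
Capacity = 852.1556 * 3.6
= 3067.7602 t/h

3067.7602 t/h


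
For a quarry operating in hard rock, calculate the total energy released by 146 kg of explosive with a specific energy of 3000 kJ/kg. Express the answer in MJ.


Energy = mass * specific_energy / 1000
= 146 * 3000 / 1000
= 438000 / 1000
= 438.0 MJ

438.0 MJ


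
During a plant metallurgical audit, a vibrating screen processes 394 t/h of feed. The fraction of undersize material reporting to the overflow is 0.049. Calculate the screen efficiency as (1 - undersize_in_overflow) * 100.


Screen efficiency = (1 - fraction of undersize in overflow) * 100
= (1 - 0.049) * 100
= 0.951 * 100
= 95.1%

95.1%


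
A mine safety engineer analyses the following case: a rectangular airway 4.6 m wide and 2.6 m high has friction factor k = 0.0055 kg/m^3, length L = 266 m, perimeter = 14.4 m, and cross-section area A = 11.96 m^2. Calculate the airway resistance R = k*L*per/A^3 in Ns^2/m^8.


Compute the numerator:
k * L * per = 0.0055 * 266 * 14.4
= 21.0672
Compute the denominator:
A^3 = 11.96^3 = 1710.777536
Resistance:
R = 21.0672 / 1710.777536
= 0.0123 Ns^2/m^8

0.0123 Ns^2/m^8


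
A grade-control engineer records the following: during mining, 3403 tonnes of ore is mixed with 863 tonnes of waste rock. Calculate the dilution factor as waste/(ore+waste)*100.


Total material = ore + waste
= 3403 + 863 = 4266 tonnes
Dilution = waste / total * 100
= 863 / 4266 * 100
= 0.2022972339 * 100
= 20.2297%

20.2297%


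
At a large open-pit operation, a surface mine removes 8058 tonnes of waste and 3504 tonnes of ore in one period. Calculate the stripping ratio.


2.2997

Stripping ratio = waste tonnage / ore tonnage
= 8058 / 3504
= 2.2997


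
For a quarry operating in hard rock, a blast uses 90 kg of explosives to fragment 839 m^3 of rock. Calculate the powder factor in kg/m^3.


Powder factor = explosive mass / rock volume
= 90 / 839
= 0.1073 kg/m^3

0.1073 kg/m^3


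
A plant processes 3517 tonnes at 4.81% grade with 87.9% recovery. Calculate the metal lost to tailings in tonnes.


Total metal in feed:
= 3517 * 4.81 / 100 = 169.1677 tonnes
Metal recovered:
= 169.1677 * 87.9 / 100 = 148.6984083 tonnes
Metal lost to tailings:
= 169.1677 - 148.6984083
= 20.4693 tonnes

20.4693 tonnes


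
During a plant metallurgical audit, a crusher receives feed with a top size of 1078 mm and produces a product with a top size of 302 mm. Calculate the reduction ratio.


3.5695

Reduction ratio = feed size / product size
= 1078 / 302
= 3.5695


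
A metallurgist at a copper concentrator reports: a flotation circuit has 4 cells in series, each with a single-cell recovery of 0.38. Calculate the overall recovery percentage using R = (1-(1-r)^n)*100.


85.2237%

Complement of single-cell recovery:
1 - r = 1 - 0.38 = 0.62
Raise to power n:
(1 - r)^4 = 0.62^4 = 0.14776336
Overall recovery:
R = (1 - 0.14776336) * 100
= 85.2237%


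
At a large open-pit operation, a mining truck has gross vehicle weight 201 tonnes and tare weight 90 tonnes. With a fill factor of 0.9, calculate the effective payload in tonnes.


Maximum payload = gross - tare
= 201 - 90 = 111 tonnes
Effective payload = max payload * fill factor
= 111 * 0.9
= 99.9 tonnes

99.9 tonnes


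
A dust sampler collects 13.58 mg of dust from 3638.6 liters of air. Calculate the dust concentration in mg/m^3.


Convert liters to m^3: 1 m^3 = 1000 L
Concentration = mass / volume * 1000
= 13.58 / 3638.6 * 1000
= 0.003732204694 * 1000
= 3.7322 mg/m^3

3.7322 mg/m^3


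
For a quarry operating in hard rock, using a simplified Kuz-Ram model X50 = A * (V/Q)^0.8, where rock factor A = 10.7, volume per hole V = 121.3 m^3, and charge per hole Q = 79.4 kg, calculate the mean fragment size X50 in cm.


15.0181 cm

Compute V/Q:
V/Q = 121.3 / 79.4 = 1.527707809
Raise to the power 0.8:
(V/Q)^0.8 = 1.527707809^0.8 = 1.403564059
Multiply by A:
X50 = 10.7 * 1.403564059
= 15.0181 cm


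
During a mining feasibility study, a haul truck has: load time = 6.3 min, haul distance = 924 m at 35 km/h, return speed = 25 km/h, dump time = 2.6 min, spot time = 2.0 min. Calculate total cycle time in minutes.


14.7016 min

Convert haul speed to m/min: 35 * 1000/60 = 583.3333333 m/min
Haul time = 924 / 583.3333333 = 1.584 min
Convert return speed to m/min: 25 * 1000/60 = 416.6666667 m/min
Return time = 924 / 416.6666667 = 2.2176 min
Total cycle time:
= 6.3 + 1.584 + 2.6 + 2.2176 + 2.0
= 14.7016 min


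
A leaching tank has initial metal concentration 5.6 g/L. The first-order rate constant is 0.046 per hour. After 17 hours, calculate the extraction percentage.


54.251%

Compute the exponent:
-k * t = -0.046 * 17 = -0.782
Remaining concentration:
C = 5.6 * exp(-0.782)
= 5.6 * 0.4574901155
= 2.561944647 g/L
Extracted = 5.6 - 2.561944647 = 3.038055353 g/L
Extraction % = 3.038055353 / 5.6 * 100
= 54.251%


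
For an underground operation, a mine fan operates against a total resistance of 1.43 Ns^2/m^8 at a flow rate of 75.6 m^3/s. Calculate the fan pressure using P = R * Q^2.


Compute Q^2:
Q^2 = 75.6^2 = 5715.36
Compute pressure:
P = R * Q^2 = 1.43 * 5715.36
= 8172.9648 Pa

8172.9648 Pa
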